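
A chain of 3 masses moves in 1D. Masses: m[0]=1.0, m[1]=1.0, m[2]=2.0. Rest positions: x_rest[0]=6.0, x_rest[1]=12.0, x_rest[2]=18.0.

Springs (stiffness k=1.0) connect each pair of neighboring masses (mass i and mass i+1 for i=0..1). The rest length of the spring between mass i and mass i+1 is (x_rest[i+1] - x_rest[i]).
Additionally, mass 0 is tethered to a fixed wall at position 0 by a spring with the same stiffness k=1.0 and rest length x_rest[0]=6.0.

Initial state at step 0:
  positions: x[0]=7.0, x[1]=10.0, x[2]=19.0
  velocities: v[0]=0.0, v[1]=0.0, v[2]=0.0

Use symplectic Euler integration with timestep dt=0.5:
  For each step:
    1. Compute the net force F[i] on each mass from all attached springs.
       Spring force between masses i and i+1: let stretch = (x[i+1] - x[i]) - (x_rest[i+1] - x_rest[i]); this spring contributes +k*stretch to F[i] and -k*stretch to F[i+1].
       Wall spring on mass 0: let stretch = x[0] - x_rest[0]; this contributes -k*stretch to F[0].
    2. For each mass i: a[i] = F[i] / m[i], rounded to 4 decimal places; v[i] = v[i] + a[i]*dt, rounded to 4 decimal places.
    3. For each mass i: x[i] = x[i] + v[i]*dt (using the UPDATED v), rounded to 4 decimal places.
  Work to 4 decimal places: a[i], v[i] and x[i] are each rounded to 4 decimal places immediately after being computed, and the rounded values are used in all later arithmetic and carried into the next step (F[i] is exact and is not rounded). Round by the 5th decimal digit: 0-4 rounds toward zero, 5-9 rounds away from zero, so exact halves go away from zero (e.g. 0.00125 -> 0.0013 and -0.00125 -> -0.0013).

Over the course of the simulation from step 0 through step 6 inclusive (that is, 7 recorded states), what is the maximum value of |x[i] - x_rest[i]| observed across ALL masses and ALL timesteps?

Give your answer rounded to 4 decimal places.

Answer: 2.3555

Derivation:
Step 0: x=[7.0000 10.0000 19.0000] v=[0.0000 0.0000 0.0000]
Step 1: x=[6.0000 11.5000 18.6250] v=[-2.0000 3.0000 -0.7500]
Step 2: x=[4.8750 13.4063 18.1094] v=[-2.2500 3.8125 -1.0313]
Step 3: x=[4.6641 14.3555 17.7559] v=[-0.4219 1.8984 -0.7071]
Step 4: x=[5.7100 13.7320 17.7273] v=[2.0918 -1.2471 -0.0572]
Step 5: x=[7.3339 12.1018 17.9493] v=[3.2478 -3.2605 0.4440]
Step 6: x=[8.3163 10.7415 18.1904] v=[1.9648 -2.7207 0.4822]
Max displacement = 2.3555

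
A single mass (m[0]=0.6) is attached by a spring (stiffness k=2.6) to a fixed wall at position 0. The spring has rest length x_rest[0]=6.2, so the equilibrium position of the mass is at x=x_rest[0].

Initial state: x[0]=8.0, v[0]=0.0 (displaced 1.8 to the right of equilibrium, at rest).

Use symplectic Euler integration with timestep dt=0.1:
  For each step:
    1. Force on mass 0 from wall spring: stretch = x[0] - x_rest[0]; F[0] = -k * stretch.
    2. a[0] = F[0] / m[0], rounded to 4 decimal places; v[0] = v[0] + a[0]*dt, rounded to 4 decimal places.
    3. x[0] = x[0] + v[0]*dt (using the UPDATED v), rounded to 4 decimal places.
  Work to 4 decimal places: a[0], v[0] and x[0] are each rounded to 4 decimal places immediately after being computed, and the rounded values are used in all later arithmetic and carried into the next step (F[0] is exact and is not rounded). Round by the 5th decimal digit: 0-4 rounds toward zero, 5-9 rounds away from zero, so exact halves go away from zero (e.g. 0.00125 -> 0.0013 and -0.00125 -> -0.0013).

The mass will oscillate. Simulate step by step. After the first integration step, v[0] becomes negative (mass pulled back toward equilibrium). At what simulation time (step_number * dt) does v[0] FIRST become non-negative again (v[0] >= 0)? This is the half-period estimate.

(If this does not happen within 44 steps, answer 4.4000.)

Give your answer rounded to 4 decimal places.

Answer: 1.6000

Derivation:
Step 0: x=[8.0000] v=[0.0000]
Step 1: x=[7.9220] v=[-0.7800]
Step 2: x=[7.7694] v=[-1.5262]
Step 3: x=[7.5488] v=[-2.2063]
Step 4: x=[7.2697] v=[-2.7908]
Step 5: x=[6.9443] v=[-3.2543]
Step 6: x=[6.5866] v=[-3.5768]
Step 7: x=[6.2122] v=[-3.7443]
Step 8: x=[5.8372] v=[-3.7496]
Step 9: x=[5.4780] v=[-3.5924]
Step 10: x=[5.1501] v=[-3.2795]
Step 11: x=[4.8677] v=[-2.8245]
Step 12: x=[4.6430] v=[-2.2472]
Step 13: x=[4.4858] v=[-1.5725]
Step 14: x=[4.4028] v=[-0.8297]
Step 15: x=[4.3977] v=[-0.0509]
Step 16: x=[4.4707] v=[0.7301]
First v>=0 after going negative at step 16, time=1.6000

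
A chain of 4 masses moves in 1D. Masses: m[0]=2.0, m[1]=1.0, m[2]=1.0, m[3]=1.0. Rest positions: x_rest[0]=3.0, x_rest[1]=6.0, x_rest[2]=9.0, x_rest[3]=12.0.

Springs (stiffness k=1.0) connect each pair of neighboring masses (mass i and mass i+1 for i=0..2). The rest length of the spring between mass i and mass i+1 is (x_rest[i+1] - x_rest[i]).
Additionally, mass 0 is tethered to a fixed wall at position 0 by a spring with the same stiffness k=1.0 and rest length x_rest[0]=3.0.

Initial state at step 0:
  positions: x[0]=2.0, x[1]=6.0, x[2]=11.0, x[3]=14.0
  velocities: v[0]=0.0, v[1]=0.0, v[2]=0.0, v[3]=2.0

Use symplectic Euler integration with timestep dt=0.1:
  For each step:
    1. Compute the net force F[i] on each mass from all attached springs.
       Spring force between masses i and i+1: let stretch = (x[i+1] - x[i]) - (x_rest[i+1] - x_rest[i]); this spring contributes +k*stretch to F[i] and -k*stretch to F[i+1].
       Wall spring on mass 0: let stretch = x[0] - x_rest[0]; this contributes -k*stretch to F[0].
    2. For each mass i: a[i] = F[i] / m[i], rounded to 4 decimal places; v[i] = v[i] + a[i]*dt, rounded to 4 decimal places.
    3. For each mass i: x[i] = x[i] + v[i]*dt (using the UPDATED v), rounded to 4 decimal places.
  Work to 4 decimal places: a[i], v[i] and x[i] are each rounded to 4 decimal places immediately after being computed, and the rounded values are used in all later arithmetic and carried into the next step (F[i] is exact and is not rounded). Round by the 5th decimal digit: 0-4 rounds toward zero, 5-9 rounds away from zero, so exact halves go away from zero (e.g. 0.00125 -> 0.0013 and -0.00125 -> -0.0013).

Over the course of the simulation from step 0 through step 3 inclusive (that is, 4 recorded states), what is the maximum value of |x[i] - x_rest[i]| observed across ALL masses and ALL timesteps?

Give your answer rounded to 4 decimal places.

Step 0: x=[2.0000 6.0000 11.0000 14.0000] v=[0.0000 0.0000 0.0000 2.0000]
Step 1: x=[2.0100 6.0100 10.9800 14.2000] v=[0.1000 0.1000 -0.2000 2.0000]
Step 2: x=[2.0300 6.0297 10.9425 14.3978] v=[0.1995 0.1970 -0.3750 1.9780]
Step 3: x=[2.0598 6.0585 10.8904 14.5911] v=[0.2980 0.2883 -0.5208 1.9325]
Max displacement = 2.5911

Answer: 2.5911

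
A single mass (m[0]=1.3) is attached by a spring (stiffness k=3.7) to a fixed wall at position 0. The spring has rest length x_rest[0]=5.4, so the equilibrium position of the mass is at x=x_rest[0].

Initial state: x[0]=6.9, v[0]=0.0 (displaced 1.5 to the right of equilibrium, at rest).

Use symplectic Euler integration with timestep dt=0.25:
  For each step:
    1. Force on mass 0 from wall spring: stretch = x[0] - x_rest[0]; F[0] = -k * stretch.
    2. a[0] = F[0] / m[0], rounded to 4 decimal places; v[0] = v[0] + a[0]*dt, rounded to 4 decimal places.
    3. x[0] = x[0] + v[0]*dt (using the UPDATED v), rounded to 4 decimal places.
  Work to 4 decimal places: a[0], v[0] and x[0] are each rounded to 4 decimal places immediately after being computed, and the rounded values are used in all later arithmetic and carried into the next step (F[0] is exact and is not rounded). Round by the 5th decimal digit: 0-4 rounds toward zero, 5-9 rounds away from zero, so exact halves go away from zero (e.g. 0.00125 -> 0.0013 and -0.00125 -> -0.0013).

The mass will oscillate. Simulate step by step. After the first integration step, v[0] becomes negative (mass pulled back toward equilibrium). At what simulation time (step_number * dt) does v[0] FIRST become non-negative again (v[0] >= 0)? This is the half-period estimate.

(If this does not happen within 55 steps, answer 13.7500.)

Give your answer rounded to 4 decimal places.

Step 0: x=[6.9000] v=[0.0000]
Step 1: x=[6.6332] v=[-1.0673]
Step 2: x=[6.1470] v=[-1.9448]
Step 3: x=[5.5279] v=[-2.4763]
Step 4: x=[4.8861] v=[-2.5673]
Step 5: x=[4.3357] v=[-2.2017]
Step 6: x=[3.9746] v=[-1.4444]
Step 7: x=[3.8671] v=[-0.4302]
Step 8: x=[4.0322] v=[0.6605]
First v>=0 after going negative at step 8, time=2.0000

Answer: 2.0000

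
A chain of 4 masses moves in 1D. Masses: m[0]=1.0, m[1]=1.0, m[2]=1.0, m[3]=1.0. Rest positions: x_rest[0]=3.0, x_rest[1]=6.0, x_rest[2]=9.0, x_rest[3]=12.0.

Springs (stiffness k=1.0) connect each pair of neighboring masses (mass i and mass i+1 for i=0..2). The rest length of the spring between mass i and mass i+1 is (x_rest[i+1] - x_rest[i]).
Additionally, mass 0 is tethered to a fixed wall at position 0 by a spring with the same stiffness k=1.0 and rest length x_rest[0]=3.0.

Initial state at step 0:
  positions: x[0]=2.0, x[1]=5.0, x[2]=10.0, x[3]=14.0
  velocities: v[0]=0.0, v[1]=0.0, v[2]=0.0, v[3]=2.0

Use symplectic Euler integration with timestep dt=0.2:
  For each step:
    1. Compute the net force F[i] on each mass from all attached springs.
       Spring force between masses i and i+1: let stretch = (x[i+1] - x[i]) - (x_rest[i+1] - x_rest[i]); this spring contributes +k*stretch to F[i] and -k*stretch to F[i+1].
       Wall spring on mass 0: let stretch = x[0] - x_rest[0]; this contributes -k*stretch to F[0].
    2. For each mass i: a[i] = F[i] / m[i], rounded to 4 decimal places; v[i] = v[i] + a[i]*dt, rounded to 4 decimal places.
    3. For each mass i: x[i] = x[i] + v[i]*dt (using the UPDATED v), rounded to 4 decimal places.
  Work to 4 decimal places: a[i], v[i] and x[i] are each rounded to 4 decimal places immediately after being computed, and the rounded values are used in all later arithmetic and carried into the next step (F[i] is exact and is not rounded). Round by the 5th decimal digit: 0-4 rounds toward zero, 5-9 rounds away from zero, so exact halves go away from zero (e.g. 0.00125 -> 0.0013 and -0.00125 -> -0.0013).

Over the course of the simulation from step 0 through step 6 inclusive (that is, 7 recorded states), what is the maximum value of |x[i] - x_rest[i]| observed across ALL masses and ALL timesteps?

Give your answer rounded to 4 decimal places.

Step 0: x=[2.0000 5.0000 10.0000 14.0000] v=[0.0000 0.0000 0.0000 2.0000]
Step 1: x=[2.0400 5.0800 9.9600 14.3600] v=[0.2000 0.4000 -0.2000 1.8000]
Step 2: x=[2.1200 5.2336 9.9008 14.6640] v=[0.4000 0.7680 -0.2960 1.5200]
Step 3: x=[2.2397 5.4493 9.8454 14.8975] v=[0.5987 1.0787 -0.2768 1.1674]
Step 4: x=[2.3982 5.7125 9.8163 15.0489] v=[0.7927 1.3160 -0.1456 0.7570]
Step 5: x=[2.5934 6.0073 9.8323 15.1110] v=[0.9759 1.4739 0.0802 0.3105]
Step 6: x=[2.8214 6.3185 9.9065 15.0820] v=[1.1400 1.5561 0.3709 -0.1452]
Max displacement = 3.1110

Answer: 3.1110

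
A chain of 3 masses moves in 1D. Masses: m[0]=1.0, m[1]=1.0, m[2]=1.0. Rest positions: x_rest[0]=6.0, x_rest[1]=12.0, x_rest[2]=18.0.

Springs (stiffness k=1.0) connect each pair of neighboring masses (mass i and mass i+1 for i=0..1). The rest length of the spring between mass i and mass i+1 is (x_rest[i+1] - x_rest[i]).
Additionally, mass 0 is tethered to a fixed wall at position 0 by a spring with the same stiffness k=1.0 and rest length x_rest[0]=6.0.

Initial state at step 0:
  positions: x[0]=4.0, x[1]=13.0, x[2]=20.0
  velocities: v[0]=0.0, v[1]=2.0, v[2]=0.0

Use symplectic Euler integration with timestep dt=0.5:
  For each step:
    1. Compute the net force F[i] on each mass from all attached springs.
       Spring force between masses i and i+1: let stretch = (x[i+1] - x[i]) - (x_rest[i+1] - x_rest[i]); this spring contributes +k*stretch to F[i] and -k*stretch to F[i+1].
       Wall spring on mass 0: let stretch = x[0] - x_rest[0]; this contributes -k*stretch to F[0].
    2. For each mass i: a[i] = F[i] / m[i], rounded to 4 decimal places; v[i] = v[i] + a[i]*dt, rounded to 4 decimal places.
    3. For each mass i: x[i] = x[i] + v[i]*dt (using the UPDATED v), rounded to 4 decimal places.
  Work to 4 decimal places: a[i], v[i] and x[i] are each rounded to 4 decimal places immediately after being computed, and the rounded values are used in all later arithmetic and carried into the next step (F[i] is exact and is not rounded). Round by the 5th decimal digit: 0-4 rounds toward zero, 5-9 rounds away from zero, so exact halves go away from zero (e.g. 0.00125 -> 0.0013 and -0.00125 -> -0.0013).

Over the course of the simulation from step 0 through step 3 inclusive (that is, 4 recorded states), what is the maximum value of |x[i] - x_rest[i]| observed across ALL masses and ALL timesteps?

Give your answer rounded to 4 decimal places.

Answer: 3.0000

Derivation:
Step 0: x=[4.0000 13.0000 20.0000] v=[0.0000 2.0000 0.0000]
Step 1: x=[5.2500 13.5000 19.7500] v=[2.5000 1.0000 -0.5000]
Step 2: x=[7.2500 13.5000 19.4375] v=[4.0000 0.0000 -0.6250]
Step 3: x=[9.0000 13.4219 19.1406] v=[3.5000 -0.1563 -0.5938]
Max displacement = 3.0000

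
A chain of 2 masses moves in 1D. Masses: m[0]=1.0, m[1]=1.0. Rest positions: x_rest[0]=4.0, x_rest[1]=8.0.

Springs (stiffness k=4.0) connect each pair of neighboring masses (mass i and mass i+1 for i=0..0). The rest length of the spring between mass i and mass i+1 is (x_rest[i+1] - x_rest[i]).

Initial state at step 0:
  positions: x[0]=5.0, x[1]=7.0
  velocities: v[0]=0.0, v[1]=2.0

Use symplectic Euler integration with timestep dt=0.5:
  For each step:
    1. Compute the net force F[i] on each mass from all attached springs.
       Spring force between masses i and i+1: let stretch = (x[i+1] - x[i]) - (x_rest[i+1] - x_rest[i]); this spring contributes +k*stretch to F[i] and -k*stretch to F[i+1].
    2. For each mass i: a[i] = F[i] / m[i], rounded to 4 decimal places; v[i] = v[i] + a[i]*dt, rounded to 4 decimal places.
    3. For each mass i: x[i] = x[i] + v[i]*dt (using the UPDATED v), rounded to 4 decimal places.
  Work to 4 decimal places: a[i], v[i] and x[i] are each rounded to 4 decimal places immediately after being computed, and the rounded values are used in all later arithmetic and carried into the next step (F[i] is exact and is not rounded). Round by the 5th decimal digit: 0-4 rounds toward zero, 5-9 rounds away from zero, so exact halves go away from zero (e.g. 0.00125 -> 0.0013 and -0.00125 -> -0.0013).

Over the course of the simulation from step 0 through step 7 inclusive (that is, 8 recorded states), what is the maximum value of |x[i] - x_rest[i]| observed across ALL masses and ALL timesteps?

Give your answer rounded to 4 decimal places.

Step 0: x=[5.0000 7.0000] v=[0.0000 2.0000]
Step 1: x=[3.0000 10.0000] v=[-4.0000 6.0000]
Step 2: x=[4.0000 10.0000] v=[2.0000 0.0000]
Step 3: x=[7.0000 8.0000] v=[6.0000 -4.0000]
Step 4: x=[7.0000 9.0000] v=[0.0000 2.0000]
Step 5: x=[5.0000 12.0000] v=[-4.0000 6.0000]
Step 6: x=[6.0000 12.0000] v=[2.0000 0.0000]
Step 7: x=[9.0000 10.0000] v=[6.0000 -4.0000]
Max displacement = 5.0000

Answer: 5.0000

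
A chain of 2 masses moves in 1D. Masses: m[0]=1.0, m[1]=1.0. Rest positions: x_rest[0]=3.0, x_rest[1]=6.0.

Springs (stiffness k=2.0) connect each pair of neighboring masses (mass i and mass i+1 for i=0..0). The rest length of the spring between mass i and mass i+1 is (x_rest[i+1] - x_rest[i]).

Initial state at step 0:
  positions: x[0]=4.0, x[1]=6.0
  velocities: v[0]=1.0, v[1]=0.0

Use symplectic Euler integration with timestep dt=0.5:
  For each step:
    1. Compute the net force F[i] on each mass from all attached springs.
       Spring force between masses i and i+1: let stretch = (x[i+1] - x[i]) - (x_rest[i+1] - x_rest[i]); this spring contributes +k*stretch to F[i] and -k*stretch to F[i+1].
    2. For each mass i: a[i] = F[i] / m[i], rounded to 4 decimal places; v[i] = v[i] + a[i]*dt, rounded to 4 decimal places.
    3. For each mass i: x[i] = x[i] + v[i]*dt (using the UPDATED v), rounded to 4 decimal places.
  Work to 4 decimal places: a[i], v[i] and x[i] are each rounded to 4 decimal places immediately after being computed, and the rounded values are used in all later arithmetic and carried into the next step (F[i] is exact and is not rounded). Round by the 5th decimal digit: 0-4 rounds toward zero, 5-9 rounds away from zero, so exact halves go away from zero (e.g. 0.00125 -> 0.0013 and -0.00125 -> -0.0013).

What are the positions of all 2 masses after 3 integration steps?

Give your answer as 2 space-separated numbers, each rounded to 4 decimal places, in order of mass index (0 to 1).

Answer: 3.7500 7.7500

Derivation:
Step 0: x=[4.0000 6.0000] v=[1.0000 0.0000]
Step 1: x=[4.0000 6.5000] v=[0.0000 1.0000]
Step 2: x=[3.7500 7.2500] v=[-0.5000 1.5000]
Step 3: x=[3.7500 7.7500] v=[0.0000 1.0000]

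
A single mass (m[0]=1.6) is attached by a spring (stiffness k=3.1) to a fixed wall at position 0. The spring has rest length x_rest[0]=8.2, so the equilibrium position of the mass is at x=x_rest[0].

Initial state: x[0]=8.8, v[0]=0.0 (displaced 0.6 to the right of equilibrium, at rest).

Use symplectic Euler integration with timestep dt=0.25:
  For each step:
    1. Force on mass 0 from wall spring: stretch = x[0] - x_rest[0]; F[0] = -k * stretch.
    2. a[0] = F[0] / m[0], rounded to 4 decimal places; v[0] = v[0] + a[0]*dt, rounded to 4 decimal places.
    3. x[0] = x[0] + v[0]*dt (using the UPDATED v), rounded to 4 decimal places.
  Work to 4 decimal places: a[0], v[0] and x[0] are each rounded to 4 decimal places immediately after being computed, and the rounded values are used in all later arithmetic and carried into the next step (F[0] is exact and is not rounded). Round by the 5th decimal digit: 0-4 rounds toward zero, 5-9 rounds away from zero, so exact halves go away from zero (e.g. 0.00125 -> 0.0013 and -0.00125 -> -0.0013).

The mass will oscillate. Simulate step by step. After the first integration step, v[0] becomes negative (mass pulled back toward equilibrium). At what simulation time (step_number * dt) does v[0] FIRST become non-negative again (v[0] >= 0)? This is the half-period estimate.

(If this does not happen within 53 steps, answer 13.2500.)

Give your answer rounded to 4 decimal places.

Step 0: x=[8.8000] v=[0.0000]
Step 1: x=[8.7274] v=[-0.2906]
Step 2: x=[8.5909] v=[-0.5461]
Step 3: x=[8.4070] v=[-0.7355]
Step 4: x=[8.1981] v=[-0.8358]
Step 5: x=[7.9894] v=[-0.8349]
Step 6: x=[7.8062] v=[-0.7329]
Step 7: x=[7.6707] v=[-0.5422]
Step 8: x=[7.5993] v=[-0.2858]
Step 9: x=[7.6006] v=[0.0052]
First v>=0 after going negative at step 9, time=2.2500

Answer: 2.2500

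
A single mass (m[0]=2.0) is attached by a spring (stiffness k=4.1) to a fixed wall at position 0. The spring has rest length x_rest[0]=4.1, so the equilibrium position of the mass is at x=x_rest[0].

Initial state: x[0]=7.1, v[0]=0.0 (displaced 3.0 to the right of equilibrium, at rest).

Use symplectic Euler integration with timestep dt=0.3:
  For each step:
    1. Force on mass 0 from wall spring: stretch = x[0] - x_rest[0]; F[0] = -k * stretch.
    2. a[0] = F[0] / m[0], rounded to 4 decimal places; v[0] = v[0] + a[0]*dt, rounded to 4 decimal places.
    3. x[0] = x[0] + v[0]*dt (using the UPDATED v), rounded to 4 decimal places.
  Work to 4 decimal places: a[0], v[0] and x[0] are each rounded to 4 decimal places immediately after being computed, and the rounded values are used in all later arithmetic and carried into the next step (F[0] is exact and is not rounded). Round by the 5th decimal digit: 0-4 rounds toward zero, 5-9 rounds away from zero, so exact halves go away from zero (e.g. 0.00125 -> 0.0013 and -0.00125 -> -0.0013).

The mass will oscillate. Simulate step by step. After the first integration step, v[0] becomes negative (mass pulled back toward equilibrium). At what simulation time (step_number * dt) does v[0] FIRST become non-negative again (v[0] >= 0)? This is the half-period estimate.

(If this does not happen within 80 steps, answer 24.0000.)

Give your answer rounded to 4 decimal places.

Answer: 2.4000

Derivation:
Step 0: x=[7.1000] v=[0.0000]
Step 1: x=[6.5465] v=[-1.8450]
Step 2: x=[5.5416] v=[-3.3496]
Step 3: x=[4.2707] v=[-4.2362]
Step 4: x=[2.9683] v=[-4.3412]
Step 5: x=[1.8747] v=[-3.6452]
Step 6: x=[1.1917] v=[-2.2766]
Step 7: x=[1.0453] v=[-0.4880]
Step 8: x=[1.4625] v=[1.3906]
First v>=0 after going negative at step 8, time=2.4000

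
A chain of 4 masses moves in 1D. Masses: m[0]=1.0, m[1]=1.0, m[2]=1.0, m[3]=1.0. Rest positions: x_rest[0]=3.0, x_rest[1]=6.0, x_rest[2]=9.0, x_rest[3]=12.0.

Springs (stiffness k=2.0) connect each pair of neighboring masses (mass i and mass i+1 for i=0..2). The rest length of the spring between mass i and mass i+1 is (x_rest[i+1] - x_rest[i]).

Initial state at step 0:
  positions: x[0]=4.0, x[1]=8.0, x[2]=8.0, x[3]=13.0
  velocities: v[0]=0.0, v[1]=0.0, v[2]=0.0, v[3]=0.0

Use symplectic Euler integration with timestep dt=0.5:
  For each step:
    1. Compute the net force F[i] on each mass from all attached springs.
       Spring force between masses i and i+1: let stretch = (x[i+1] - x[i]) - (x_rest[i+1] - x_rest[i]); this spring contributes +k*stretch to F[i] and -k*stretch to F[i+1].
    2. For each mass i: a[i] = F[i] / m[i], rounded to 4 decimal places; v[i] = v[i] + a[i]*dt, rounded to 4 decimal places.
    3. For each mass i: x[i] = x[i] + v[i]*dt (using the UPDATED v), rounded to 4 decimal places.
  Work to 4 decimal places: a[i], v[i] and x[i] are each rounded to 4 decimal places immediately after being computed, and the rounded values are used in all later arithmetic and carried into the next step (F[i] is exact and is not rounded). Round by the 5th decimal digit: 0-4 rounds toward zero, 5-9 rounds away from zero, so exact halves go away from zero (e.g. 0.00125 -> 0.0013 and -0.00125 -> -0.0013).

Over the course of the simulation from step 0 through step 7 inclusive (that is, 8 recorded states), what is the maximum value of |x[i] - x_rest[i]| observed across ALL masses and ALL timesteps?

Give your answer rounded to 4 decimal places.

Answer: 2.5000

Derivation:
Step 0: x=[4.0000 8.0000 8.0000 13.0000] v=[0.0000 0.0000 0.0000 0.0000]
Step 1: x=[4.5000 6.0000 10.5000 12.0000] v=[1.0000 -4.0000 5.0000 -2.0000]
Step 2: x=[4.2500 5.5000 11.5000 11.7500] v=[-0.5000 -1.0000 2.0000 -0.5000]
Step 3: x=[3.1250 7.3750 9.6250 12.8750] v=[-2.2500 3.7500 -3.7500 2.2500]
Step 4: x=[2.6250 8.2500 8.2500 13.8750] v=[-1.0000 1.7500 -2.7500 2.0000]
Step 5: x=[3.4375 6.3125 9.6875 13.5625] v=[1.6250 -3.8750 2.8750 -0.6250]
Step 6: x=[4.1875 4.6250 11.3750 12.8125] v=[1.5000 -3.3750 3.3750 -1.5000]
Step 7: x=[3.6563 6.0938 10.4063 12.8438] v=[-1.0625 2.9375 -1.9375 0.0625]
Max displacement = 2.5000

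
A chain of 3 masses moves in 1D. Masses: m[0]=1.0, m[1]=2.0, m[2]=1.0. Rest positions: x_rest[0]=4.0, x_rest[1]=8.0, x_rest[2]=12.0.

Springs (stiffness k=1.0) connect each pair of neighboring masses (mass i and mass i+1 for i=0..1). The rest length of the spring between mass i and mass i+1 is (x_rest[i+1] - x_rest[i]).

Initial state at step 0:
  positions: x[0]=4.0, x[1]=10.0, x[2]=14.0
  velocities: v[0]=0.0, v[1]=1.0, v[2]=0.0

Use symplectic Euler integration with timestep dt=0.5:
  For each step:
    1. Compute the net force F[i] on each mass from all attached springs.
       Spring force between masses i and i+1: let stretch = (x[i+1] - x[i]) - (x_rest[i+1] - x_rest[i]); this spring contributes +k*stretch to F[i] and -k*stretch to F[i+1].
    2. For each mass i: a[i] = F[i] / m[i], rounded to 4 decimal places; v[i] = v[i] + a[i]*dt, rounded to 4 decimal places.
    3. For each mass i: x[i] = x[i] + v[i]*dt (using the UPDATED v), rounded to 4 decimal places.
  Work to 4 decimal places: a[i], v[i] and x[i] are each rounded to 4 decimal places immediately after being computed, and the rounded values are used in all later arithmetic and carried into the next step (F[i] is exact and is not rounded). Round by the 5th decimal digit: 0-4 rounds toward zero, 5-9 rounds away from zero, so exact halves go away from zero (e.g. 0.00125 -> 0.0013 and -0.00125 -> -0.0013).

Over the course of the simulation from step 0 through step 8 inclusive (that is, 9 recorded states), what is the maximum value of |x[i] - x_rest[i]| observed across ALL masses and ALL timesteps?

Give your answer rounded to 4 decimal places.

Answer: 4.3817

Derivation:
Step 0: x=[4.0000 10.0000 14.0000] v=[0.0000 1.0000 0.0000]
Step 1: x=[4.5000 10.2500 14.0000] v=[1.0000 0.5000 0.0000]
Step 2: x=[5.4375 10.2500 14.0625] v=[1.8750 0.0000 0.1250]
Step 3: x=[6.5782 10.1250 14.1719] v=[2.2813 -0.2500 0.2188]
Step 4: x=[7.6056 10.0625 14.2696] v=[2.0547 -0.1250 0.1954]
Step 5: x=[8.2472 10.2188 14.3156] v=[1.2832 0.3126 0.0919]
Step 6: x=[8.3817 10.6408 14.3374] v=[0.2690 0.8439 0.0435]
Step 7: x=[8.0810 11.2425 14.4350] v=[-0.6015 1.2033 0.1952]
Step 8: x=[7.5706 11.8481 14.7345] v=[-1.0208 1.2111 0.5990]
Max displacement = 4.3817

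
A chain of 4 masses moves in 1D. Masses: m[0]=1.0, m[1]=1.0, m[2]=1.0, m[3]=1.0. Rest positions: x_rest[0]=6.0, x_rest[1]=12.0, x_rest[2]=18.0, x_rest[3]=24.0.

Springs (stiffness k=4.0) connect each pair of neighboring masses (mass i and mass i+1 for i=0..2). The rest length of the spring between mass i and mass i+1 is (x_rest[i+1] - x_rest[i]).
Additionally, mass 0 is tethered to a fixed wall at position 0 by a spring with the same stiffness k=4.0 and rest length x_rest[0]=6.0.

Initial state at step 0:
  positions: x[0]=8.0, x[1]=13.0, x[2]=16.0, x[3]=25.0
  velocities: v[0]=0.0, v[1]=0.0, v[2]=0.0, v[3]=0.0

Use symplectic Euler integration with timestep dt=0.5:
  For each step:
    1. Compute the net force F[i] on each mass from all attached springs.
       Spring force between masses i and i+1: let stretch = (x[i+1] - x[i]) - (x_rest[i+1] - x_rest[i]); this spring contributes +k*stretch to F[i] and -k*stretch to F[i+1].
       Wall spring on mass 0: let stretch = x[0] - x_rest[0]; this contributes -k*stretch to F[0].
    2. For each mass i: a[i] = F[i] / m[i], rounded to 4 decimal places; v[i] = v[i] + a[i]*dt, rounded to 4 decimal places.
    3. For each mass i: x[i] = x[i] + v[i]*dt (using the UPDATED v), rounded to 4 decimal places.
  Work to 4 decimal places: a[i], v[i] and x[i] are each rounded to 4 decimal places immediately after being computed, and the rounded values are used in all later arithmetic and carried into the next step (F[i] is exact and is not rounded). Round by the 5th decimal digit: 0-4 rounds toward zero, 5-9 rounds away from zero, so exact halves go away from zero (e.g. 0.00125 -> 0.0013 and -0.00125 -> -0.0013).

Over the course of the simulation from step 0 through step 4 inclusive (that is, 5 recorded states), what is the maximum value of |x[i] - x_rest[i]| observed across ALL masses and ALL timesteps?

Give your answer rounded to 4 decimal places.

Answer: 4.0000

Derivation:
Step 0: x=[8.0000 13.0000 16.0000 25.0000] v=[0.0000 0.0000 0.0000 0.0000]
Step 1: x=[5.0000 11.0000 22.0000 22.0000] v=[-6.0000 -4.0000 12.0000 -6.0000]
Step 2: x=[3.0000 14.0000 17.0000 25.0000] v=[-4.0000 6.0000 -10.0000 6.0000]
Step 3: x=[9.0000 9.0000 17.0000 26.0000] v=[12.0000 -10.0000 0.0000 2.0000]
Step 4: x=[6.0000 12.0000 18.0000 24.0000] v=[-6.0000 6.0000 2.0000 -4.0000]
Max displacement = 4.0000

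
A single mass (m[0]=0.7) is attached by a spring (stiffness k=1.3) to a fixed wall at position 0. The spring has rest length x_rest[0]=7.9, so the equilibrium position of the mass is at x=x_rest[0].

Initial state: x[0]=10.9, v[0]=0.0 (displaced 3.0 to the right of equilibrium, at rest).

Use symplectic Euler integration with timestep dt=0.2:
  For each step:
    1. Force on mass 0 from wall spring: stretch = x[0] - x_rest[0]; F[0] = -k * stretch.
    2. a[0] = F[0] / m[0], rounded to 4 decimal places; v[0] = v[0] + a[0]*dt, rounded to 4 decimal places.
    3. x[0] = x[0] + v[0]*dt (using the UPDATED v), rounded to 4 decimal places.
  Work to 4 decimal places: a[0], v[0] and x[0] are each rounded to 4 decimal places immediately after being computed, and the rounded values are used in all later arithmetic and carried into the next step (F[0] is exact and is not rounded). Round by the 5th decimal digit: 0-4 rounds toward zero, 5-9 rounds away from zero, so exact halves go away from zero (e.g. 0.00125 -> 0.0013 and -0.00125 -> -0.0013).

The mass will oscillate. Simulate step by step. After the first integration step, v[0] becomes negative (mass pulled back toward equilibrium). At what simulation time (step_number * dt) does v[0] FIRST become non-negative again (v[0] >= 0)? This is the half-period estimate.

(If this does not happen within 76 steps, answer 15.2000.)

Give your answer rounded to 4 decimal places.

Answer: 2.4000

Derivation:
Step 0: x=[10.9000] v=[0.0000]
Step 1: x=[10.6771] v=[-1.1143]
Step 2: x=[10.2479] v=[-2.1458]
Step 3: x=[9.6443] v=[-3.0179]
Step 4: x=[8.9111] v=[-3.6658]
Step 5: x=[8.1028] v=[-4.0414]
Step 6: x=[7.2795] v=[-4.1167]
Step 7: x=[6.5023] v=[-3.8862]
Step 8: x=[5.8289] v=[-3.3671]
Step 9: x=[5.3093] v=[-2.5978]
Step 10: x=[4.9822] v=[-1.6355]
Step 11: x=[4.8719] v=[-0.5517]
Step 12: x=[4.9865] v=[0.5730]
First v>=0 after going negative at step 12, time=2.4000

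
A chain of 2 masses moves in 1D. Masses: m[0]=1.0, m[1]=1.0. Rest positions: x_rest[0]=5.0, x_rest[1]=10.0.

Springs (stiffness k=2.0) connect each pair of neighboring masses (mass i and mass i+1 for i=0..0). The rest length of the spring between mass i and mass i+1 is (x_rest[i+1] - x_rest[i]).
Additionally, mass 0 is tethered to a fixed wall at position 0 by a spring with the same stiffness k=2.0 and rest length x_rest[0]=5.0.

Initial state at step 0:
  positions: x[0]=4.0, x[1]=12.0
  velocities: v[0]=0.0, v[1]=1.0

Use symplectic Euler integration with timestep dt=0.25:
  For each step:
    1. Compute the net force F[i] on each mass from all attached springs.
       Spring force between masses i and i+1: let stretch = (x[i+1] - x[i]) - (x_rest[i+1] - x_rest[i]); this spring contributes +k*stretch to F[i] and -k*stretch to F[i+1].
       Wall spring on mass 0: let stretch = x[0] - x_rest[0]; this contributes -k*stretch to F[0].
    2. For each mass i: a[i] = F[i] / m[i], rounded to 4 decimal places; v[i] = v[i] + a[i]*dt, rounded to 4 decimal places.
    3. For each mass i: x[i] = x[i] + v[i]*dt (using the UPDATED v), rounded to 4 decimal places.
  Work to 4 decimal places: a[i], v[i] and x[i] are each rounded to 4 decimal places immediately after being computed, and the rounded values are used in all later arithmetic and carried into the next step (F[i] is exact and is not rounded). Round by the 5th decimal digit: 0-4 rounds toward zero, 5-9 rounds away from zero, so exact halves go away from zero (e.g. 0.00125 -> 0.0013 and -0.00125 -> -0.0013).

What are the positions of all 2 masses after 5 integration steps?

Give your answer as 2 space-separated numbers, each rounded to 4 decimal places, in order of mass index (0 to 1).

Answer: 7.3184 10.0886

Derivation:
Step 0: x=[4.0000 12.0000] v=[0.0000 1.0000]
Step 1: x=[4.5000 11.8750] v=[2.0000 -0.5000]
Step 2: x=[5.3594 11.4531] v=[3.4375 -1.6875]
Step 3: x=[6.3106 10.8945] v=[3.8047 -2.2344]
Step 4: x=[7.0460 10.3879] v=[2.9414 -2.0264]
Step 5: x=[7.3184 10.0886] v=[1.0894 -1.1974]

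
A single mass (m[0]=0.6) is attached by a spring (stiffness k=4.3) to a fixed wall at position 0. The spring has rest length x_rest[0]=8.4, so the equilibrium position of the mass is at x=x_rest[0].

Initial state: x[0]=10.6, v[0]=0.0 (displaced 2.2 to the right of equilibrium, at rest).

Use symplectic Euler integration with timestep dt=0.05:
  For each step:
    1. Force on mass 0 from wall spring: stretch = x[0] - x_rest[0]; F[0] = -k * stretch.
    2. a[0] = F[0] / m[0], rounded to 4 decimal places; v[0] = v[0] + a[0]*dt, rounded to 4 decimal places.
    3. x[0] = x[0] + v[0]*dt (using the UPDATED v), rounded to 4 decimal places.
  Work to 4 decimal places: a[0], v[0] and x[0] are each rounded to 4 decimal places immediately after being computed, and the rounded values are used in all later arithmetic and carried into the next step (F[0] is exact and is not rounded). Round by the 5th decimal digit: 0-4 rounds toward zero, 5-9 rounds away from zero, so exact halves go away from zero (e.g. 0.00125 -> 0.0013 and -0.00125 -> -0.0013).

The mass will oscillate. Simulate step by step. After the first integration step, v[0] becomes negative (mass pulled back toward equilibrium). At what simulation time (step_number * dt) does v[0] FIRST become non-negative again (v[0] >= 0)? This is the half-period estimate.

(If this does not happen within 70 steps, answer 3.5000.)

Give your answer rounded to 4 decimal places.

Step 0: x=[10.6000] v=[0.0000]
Step 1: x=[10.5606] v=[-0.7883]
Step 2: x=[10.4825] v=[-1.5625]
Step 3: x=[10.3671] v=[-2.3087]
Step 4: x=[10.2164] v=[-3.0136]
Step 5: x=[10.0332] v=[-3.6645]
Step 6: x=[9.8207] v=[-4.2497]
Step 7: x=[9.5828] v=[-4.7588]
Step 8: x=[9.3237] v=[-5.1826]
Step 9: x=[9.0480] v=[-5.5136]
Step 10: x=[8.7607] v=[-5.7458]
Step 11: x=[8.4669] v=[-5.8751]
Step 12: x=[8.1719] v=[-5.8991]
Step 13: x=[7.8810] v=[-5.8174]
Step 14: x=[7.5994] v=[-5.6314]
Step 15: x=[7.3322] v=[-5.3445]
Step 16: x=[7.0841] v=[-4.9619]
Step 17: x=[6.8596] v=[-4.4904]
Step 18: x=[6.6627] v=[-3.9384]
Step 19: x=[6.4969] v=[-3.3159]
Step 20: x=[6.3652] v=[-2.6340]
Step 21: x=[6.2700] v=[-1.9049]
Step 22: x=[6.2129] v=[-1.1417]
Step 23: x=[6.1950] v=[-0.3580]
Step 24: x=[6.2166] v=[0.4321]
First v>=0 after going negative at step 24, time=1.2000

Answer: 1.2000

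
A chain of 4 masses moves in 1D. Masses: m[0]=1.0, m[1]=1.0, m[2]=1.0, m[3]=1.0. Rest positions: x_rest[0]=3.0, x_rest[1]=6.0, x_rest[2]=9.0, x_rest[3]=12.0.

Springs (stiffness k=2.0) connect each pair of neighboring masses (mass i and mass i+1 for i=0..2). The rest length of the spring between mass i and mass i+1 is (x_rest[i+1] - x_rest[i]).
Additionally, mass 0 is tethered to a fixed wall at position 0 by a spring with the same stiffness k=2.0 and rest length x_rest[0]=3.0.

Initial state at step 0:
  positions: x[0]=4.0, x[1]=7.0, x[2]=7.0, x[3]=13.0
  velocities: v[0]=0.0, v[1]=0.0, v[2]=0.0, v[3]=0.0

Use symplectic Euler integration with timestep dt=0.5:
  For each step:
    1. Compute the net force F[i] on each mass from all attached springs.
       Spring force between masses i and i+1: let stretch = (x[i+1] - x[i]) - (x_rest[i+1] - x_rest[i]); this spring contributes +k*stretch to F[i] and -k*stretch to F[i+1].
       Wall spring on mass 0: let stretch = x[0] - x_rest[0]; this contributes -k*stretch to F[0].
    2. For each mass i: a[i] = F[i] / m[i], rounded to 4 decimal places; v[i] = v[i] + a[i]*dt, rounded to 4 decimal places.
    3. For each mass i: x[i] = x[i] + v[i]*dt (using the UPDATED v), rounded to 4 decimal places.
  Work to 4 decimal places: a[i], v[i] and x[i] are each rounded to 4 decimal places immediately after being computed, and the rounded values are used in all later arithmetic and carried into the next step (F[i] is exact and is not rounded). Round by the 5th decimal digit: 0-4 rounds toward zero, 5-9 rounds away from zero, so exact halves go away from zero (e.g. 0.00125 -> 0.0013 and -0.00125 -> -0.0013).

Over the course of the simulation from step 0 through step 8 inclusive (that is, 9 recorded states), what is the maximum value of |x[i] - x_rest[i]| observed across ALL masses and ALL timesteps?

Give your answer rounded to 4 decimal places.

Answer: 2.5000

Derivation:
Step 0: x=[4.0000 7.0000 7.0000 13.0000] v=[0.0000 0.0000 0.0000 0.0000]
Step 1: x=[3.5000 5.5000 10.0000 11.5000] v=[-1.0000 -3.0000 6.0000 -3.0000]
Step 2: x=[2.2500 5.2500 11.5000 10.7500] v=[-2.5000 -0.5000 3.0000 -1.5000]
Step 3: x=[1.3750 6.6250 9.5000 11.8750] v=[-1.7500 2.7500 -4.0000 2.2500]
Step 4: x=[2.4375 6.8125 7.2500 13.3125] v=[2.1250 0.3750 -4.5000 2.8750]
Step 5: x=[4.4688 5.0313 7.8125 13.2188] v=[4.0625 -3.5625 1.1250 -0.1875]
Step 6: x=[4.5469 4.3594 9.6876 11.9219] v=[0.1562 -1.3438 3.7501 -2.5938]
Step 7: x=[2.2578 6.4454 10.0157 11.0079] v=[-4.5782 4.1719 0.6562 -1.8281]
Step 8: x=[0.9336 8.2227 9.0548 11.0978] v=[-2.6484 3.5546 -1.9219 0.1797]
Max displacement = 2.5000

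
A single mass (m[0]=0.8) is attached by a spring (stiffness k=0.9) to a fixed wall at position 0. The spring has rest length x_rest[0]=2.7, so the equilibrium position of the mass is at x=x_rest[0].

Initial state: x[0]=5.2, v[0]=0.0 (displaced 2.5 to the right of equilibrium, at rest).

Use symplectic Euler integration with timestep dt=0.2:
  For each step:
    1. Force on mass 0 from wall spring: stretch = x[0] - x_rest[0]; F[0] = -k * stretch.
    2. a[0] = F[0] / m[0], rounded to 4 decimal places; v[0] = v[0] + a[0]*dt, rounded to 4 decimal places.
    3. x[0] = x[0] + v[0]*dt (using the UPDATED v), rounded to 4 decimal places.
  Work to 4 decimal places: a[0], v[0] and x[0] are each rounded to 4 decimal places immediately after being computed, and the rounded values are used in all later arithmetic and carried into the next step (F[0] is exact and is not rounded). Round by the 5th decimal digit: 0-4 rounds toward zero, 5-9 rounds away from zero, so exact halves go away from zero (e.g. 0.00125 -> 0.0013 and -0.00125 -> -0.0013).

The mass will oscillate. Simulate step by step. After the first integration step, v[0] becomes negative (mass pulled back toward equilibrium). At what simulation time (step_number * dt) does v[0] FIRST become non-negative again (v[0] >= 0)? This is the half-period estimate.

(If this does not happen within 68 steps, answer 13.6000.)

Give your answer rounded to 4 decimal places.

Step 0: x=[5.2000] v=[0.0000]
Step 1: x=[5.0875] v=[-0.5625]
Step 2: x=[4.8676] v=[-1.0997]
Step 3: x=[4.5501] v=[-1.5874]
Step 4: x=[4.1494] v=[-2.0037]
Step 5: x=[3.6834] v=[-2.3298]
Step 6: x=[3.1732] v=[-2.5511]
Step 7: x=[2.6417] v=[-2.6576]
Step 8: x=[2.1128] v=[-2.6445]
Step 9: x=[1.6103] v=[-2.5124]
Step 10: x=[1.1569] v=[-2.2672]
Step 11: x=[0.7729] v=[-1.9200]
Step 12: x=[0.4756] v=[-1.4864]
Step 13: x=[0.2784] v=[-0.9859]
Step 14: x=[0.1902] v=[-0.4410]
Step 15: x=[0.2149] v=[0.1237]
First v>=0 after going negative at step 15, time=3.0000

Answer: 3.0000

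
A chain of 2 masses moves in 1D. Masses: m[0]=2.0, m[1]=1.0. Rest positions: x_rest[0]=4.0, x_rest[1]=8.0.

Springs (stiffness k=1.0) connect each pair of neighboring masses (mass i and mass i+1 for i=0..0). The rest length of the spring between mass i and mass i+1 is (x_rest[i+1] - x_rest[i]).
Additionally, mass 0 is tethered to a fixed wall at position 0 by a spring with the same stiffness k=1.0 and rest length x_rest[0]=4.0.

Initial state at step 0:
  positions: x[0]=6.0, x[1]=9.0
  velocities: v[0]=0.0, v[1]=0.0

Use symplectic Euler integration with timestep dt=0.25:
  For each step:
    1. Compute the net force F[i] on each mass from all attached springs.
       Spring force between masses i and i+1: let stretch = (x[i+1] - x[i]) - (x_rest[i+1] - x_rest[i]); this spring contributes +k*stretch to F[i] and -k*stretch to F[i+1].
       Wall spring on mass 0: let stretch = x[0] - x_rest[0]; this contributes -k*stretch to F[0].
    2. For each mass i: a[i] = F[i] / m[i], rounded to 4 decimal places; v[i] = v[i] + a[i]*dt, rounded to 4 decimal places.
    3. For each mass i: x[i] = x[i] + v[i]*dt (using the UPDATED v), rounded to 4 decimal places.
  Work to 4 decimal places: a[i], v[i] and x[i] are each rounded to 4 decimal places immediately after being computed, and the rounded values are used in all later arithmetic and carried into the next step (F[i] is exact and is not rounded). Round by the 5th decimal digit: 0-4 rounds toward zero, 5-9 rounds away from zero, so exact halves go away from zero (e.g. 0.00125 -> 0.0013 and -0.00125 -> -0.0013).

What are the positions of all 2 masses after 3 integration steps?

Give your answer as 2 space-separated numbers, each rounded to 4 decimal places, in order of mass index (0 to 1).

Step 0: x=[6.0000 9.0000] v=[0.0000 0.0000]
Step 1: x=[5.9063 9.0625] v=[-0.3750 0.2500]
Step 2: x=[5.7266 9.1778] v=[-0.7188 0.4610]
Step 3: x=[5.4758 9.3274] v=[-1.0032 0.5982]

Answer: 5.4758 9.3274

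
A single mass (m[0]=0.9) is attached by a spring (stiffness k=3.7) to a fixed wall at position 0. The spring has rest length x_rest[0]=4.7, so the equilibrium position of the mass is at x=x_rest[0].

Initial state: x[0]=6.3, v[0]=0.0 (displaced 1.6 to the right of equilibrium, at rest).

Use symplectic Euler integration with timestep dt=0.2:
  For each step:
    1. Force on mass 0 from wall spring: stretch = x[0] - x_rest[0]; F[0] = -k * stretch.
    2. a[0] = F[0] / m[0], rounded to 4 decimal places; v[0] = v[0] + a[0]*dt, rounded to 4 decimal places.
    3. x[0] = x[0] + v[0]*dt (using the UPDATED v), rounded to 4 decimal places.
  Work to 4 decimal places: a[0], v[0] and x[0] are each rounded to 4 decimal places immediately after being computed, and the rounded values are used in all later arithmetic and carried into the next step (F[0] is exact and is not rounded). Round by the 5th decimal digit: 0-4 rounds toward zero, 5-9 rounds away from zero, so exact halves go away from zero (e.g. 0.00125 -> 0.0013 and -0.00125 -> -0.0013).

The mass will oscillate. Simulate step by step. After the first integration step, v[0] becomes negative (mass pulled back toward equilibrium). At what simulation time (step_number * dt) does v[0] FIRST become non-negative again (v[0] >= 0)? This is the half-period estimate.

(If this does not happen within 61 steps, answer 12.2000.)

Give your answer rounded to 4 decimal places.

Answer: 1.6000

Derivation:
Step 0: x=[6.3000] v=[0.0000]
Step 1: x=[6.0369] v=[-1.3156]
Step 2: x=[5.5539] v=[-2.4148]
Step 3: x=[4.9305] v=[-3.1169]
Step 4: x=[4.2692] v=[-3.3064]
Step 5: x=[3.6788] v=[-2.9522]
Step 6: x=[3.2563] v=[-2.1125]
Step 7: x=[3.0712] v=[-0.9255]
Step 8: x=[3.1539] v=[0.4137]
First v>=0 after going negative at step 8, time=1.6000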